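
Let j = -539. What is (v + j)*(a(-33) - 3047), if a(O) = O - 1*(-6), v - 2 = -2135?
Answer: 8213728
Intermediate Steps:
v = -2133 (v = 2 - 2135 = -2133)
a(O) = 6 + O (a(O) = O + 6 = 6 + O)
(v + j)*(a(-33) - 3047) = (-2133 - 539)*((6 - 33) - 3047) = -2672*(-27 - 3047) = -2672*(-3074) = 8213728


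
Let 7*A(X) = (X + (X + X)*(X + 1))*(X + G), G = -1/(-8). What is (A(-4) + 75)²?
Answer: 801025/196 ≈ 4086.9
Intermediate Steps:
G = ⅛ (G = -1*(-⅛) = ⅛ ≈ 0.12500)
A(X) = (⅛ + X)*(X + 2*X*(1 + X))/7 (A(X) = ((X + (X + X)*(X + 1))*(X + ⅛))/7 = ((X + (2*X)*(1 + X))*(⅛ + X))/7 = ((X + 2*X*(1 + X))*(⅛ + X))/7 = ((⅛ + X)*(X + 2*X*(1 + X)))/7 = (⅛ + X)*(X + 2*X*(1 + X))/7)
(A(-4) + 75)² = ((1/56)*(-4)*(3 + 16*(-4)² + 26*(-4)) + 75)² = ((1/56)*(-4)*(3 + 16*16 - 104) + 75)² = ((1/56)*(-4)*(3 + 256 - 104) + 75)² = ((1/56)*(-4)*155 + 75)² = (-155/14 + 75)² = (895/14)² = 801025/196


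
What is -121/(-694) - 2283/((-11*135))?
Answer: 588029/343530 ≈ 1.7117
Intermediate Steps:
-121/(-694) - 2283/((-11*135)) = -121*(-1/694) - 2283/(-1485) = 121/694 - 2283*(-1/1485) = 121/694 + 761/495 = 588029/343530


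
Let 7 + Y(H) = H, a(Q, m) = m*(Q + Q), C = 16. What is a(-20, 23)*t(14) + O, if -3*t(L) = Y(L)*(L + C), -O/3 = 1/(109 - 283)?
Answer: 3735201/58 ≈ 64400.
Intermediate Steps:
a(Q, m) = 2*Q*m (a(Q, m) = m*(2*Q) = 2*Q*m)
Y(H) = -7 + H
O = 1/58 (O = -3/(109 - 283) = -3/(-174) = -3*(-1/174) = 1/58 ≈ 0.017241)
t(L) = -(-7 + L)*(16 + L)/3 (t(L) = -(-7 + L)*(L + 16)/3 = -(-7 + L)*(16 + L)/3)
a(-20, 23)*t(14) + O = (2*(-20)*23)*(-(-7 + 14)*(16 + 14)/3) + 1/58 = -(-920)*7*30/3 + 1/58 = -920*(-70) + 1/58 = 64400 + 1/58 = 3735201/58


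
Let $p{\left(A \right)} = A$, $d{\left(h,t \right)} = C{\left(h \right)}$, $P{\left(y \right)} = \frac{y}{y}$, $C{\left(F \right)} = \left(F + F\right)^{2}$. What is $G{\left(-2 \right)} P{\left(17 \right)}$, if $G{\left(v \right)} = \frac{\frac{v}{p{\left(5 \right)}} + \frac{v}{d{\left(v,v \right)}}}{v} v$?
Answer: $- \frac{21}{40} \approx -0.525$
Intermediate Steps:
$C{\left(F \right)} = 4 F^{2}$ ($C{\left(F \right)} = \left(2 F\right)^{2} = 4 F^{2}$)
$P{\left(y \right)} = 1$
$d{\left(h,t \right)} = 4 h^{2}$
$G{\left(v \right)} = \frac{1}{4 v} + \frac{v}{5}$ ($G{\left(v \right)} = \frac{\frac{v}{5} + \frac{v}{4 v^{2}}}{v} v = \frac{v \frac{1}{5} + v \frac{1}{4 v^{2}}}{v} v = \frac{\frac{v}{5} + \frac{1}{4 v}}{v} v = \frac{\frac{1}{4 v} + \frac{v}{5}}{v} v = \frac{1}{4 v} + \frac{v}{5}$)
$G{\left(-2 \right)} P{\left(17 \right)} = \left(\frac{1}{4 \left(-2\right)} + \frac{1}{5} \left(-2\right)\right) 1 = \left(\frac{1}{4} \left(- \frac{1}{2}\right) - \frac{2}{5}\right) 1 = \left(- \frac{1}{8} - \frac{2}{5}\right) 1 = \left(- \frac{21}{40}\right) 1 = - \frac{21}{40}$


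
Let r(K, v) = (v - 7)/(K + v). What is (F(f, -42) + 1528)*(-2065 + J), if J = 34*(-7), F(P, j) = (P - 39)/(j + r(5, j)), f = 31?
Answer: -756678944/215 ≈ -3.5194e+6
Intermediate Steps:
r(K, v) = (-7 + v)/(K + v)
F(P, j) = (-39 + P)/(j + (-7 + j)/(5 + j)) (F(P, j) = (P - 39)/(j + (-7 + j)/(5 + j)) = (-39 + P)/(j + (-7 + j)/(5 + j)))
J = -238
(F(f, -42) + 1528)*(-2065 + J) = ((-39 + 31)*(5 - 42)/(-7 - 42 - 42*(5 - 42)) + 1528)*(-2065 - 238) = (-8*(-37)/(-7 - 42 - 42*(-37)) + 1528)*(-2303) = (-8*(-37)/(-7 - 42 + 1554) + 1528)*(-2303) = (-8*(-37)/1505 + 1528)*(-2303) = ((1/1505)*(-8)*(-37) + 1528)*(-2303) = (296/1505 + 1528)*(-2303) = (2299936/1505)*(-2303) = -756678944/215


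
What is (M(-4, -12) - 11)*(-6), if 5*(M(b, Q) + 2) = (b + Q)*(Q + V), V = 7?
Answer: -18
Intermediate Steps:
M(b, Q) = -2 + (7 + Q)*(Q + b)/5 (M(b, Q) = -2 + ((b + Q)*(Q + 7))/5 = -2 + ((Q + b)*(7 + Q))/5 = -2 + ((7 + Q)*(Q + b))/5 = -2 + (7 + Q)*(Q + b)/5)
(M(-4, -12) - 11)*(-6) = ((-2 + (⅕)*(-12)² + (7/5)*(-12) + (7/5)*(-4) + (⅕)*(-12)*(-4)) - 11)*(-6) = ((-2 + (⅕)*144 - 84/5 - 28/5 + 48/5) - 11)*(-6) = ((-2 + 144/5 - 84/5 - 28/5 + 48/5) - 11)*(-6) = (14 - 11)*(-6) = 3*(-6) = -18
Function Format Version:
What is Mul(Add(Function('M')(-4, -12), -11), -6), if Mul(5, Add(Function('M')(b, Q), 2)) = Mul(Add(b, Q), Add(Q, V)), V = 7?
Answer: -18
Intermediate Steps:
Function('M')(b, Q) = Add(-2, Mul(Rational(1, 5), Add(7, Q), Add(Q, b))) (Function('M')(b, Q) = Add(-2, Mul(Rational(1, 5), Mul(Add(b, Q), Add(Q, 7)))) = Add(-2, Mul(Rational(1, 5), Mul(Add(Q, b), Add(7, Q)))) = Add(-2, Mul(Rational(1, 5), Mul(Add(7, Q), Add(Q, b)))) = Add(-2, Mul(Rational(1, 5), Add(7, Q), Add(Q, b))))
Mul(Add(Function('M')(-4, -12), -11), -6) = Mul(Add(Add(-2, Mul(Rational(1, 5), Pow(-12, 2)), Mul(Rational(7, 5), -12), Mul(Rational(7, 5), -4), Mul(Rational(1, 5), -12, -4)), -11), -6) = Mul(Add(Add(-2, Mul(Rational(1, 5), 144), Rational(-84, 5), Rational(-28, 5), Rational(48, 5)), -11), -6) = Mul(Add(Add(-2, Rational(144, 5), Rational(-84, 5), Rational(-28, 5), Rational(48, 5)), -11), -6) = Mul(Add(14, -11), -6) = Mul(3, -6) = -18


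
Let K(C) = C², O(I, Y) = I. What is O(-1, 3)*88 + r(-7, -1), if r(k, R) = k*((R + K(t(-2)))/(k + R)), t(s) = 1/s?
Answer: -2837/32 ≈ -88.656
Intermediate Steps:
r(k, R) = k*(¼ + R)/(R + k) (r(k, R) = k*((R + (1/(-2))²)/(k + R)) = k*((R + (-½)²)/(R + k)) = k*((R + ¼)/(R + k)) = k*((¼ + R)/(R + k)) = k*(¼ + R)/(R + k))
O(-1, 3)*88 + r(-7, -1) = -1*88 + (¼)*(-7)*(1 + 4*(-1))/(-1 - 7) = -88 + (¼)*(-7)*(1 - 4)/(-8) = -88 + (¼)*(-7)*(-⅛)*(-3) = -88 - 21/32 = -2837/32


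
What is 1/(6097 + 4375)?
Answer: 1/10472 ≈ 9.5493e-5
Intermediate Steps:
1/(6097 + 4375) = 1/10472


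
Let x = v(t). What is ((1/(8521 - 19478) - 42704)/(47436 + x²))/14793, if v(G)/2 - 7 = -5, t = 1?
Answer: -155969243/2563782542084 ≈ -6.0836e-5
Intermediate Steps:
v(G) = 4 (v(G) = 14 + 2*(-5) = 14 - 10 = 4)
x = 4
((1/(8521 - 19478) - 42704)/(47436 + x²))/14793 = ((1/(8521 - 19478) - 42704)/(47436 + 4²))/14793 = ((1/(-10957) - 42704)/(47436 + 16))*(1/14793) = ((-1/10957 - 42704)/47452)*(1/14793) = -467907729/10957*1/47452*(1/14793) = -467907729/519931564*1/14793 = -155969243/2563782542084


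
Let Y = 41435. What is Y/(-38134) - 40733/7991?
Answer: -1884419307/304728794 ≈ -6.1839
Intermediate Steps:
Y/(-38134) - 40733/7991 = 41435/(-38134) - 40733/7991 = 41435*(-1/38134) - 40733*1/7991 = -41435/38134 - 40733/7991 = -1884419307/304728794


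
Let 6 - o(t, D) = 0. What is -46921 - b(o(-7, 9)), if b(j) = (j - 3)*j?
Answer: -46939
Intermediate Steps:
o(t, D) = 6 (o(t, D) = 6 - 1*0 = 6 + 0 = 6)
b(j) = j*(-3 + j) (b(j) = (-3 + j)*j = j*(-3 + j))
-46921 - b(o(-7, 9)) = -46921 - 6*(-3 + 6) = -46921 - 6*3 = -46921 - 1*18 = -46921 - 18 = -46939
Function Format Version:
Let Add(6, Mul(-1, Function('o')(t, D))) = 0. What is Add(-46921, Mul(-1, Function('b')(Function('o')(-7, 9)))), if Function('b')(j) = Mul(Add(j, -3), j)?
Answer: -46939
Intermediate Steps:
Function('o')(t, D) = 6 (Function('o')(t, D) = Add(6, Mul(-1, 0)) = Add(6, 0) = 6)
Function('b')(j) = Mul(j, Add(-3, j)) (Function('b')(j) = Mul(Add(-3, j), j) = Mul(j, Add(-3, j)))
Add(-46921, Mul(-1, Function('b')(Function('o')(-7, 9)))) = Add(-46921, Mul(-1, Mul(6, Add(-3, 6)))) = Add(-46921, Mul(-1, Mul(6, 3))) = Add(-46921, Mul(-1, 18)) = Add(-46921, -18) = -46939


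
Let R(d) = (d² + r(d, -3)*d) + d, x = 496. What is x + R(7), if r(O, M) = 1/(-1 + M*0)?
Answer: 545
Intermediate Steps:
r(O, M) = -1 (r(O, M) = 1/(-1 + 0) = 1/(-1) = -1)
R(d) = d² (R(d) = (d² - d) + d = d²)
x + R(7) = 496 + 7² = 496 + 49 = 545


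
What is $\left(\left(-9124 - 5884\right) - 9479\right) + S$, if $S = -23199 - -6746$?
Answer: $-40940$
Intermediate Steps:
$S = -16453$ ($S = -23199 + 6746 = -16453$)
$\left(\left(-9124 - 5884\right) - 9479\right) + S = \left(\left(-9124 - 5884\right) - 9479\right) - 16453 = \left(-15008 - 9479\right) - 16453 = -24487 - 16453 = -40940$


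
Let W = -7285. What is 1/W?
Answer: -1/7285 ≈ -0.00013727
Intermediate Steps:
1/W = 1/(-7285) = -1/7285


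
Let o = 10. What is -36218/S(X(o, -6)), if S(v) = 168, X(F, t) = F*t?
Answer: -2587/12 ≈ -215.58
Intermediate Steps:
-36218/S(X(o, -6)) = -36218/168 = -36218*1/168 = -2587/12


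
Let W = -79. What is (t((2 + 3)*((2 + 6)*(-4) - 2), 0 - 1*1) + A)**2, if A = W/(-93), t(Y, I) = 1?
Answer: 29584/8649 ≈ 3.4205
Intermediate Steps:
A = 79/93 (A = -79/(-93) = -79*(-1/93) = 79/93 ≈ 0.84946)
(t((2 + 3)*((2 + 6)*(-4) - 2), 0 - 1*1) + A)**2 = (1 + 79/93)**2 = (172/93)**2 = 29584/8649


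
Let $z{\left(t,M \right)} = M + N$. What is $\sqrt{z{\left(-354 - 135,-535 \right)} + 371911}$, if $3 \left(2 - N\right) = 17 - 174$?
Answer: $\frac{\sqrt{3342873}}{3} \approx 609.45$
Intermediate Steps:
$N = \frac{163}{3}$ ($N = 2 - \frac{17 - 174}{3} = 2 - - \frac{157}{3} = 2 + \frac{157}{3} = \frac{163}{3} \approx 54.333$)
$z{\left(t,M \right)} = \frac{163}{3} + M$ ($z{\left(t,M \right)} = M + \frac{163}{3} = \frac{163}{3} + M$)
$\sqrt{z{\left(-354 - 135,-535 \right)} + 371911} = \sqrt{\left(\frac{163}{3} - 535\right) + 371911} = \sqrt{- \frac{1442}{3} + 371911} = \sqrt{\frac{1114291}{3}} = \frac{\sqrt{3342873}}{3}$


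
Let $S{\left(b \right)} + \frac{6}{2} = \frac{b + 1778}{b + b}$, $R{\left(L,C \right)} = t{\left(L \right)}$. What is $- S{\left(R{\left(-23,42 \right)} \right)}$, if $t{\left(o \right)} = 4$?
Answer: $- \frac{879}{4} \approx -219.75$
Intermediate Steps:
$R{\left(L,C \right)} = 4$
$S{\left(b \right)} = -3 + \frac{1778 + b}{2 b}$ ($S{\left(b \right)} = -3 + \frac{b + 1778}{b + b} = -3 + \frac{1778 + b}{2 b}$)
$- S{\left(R{\left(-23,42 \right)} \right)} = - (- \frac{5}{2} + \frac{889}{4}) = \left(-1\right) \frac{879}{4} = - \frac{879}{4}$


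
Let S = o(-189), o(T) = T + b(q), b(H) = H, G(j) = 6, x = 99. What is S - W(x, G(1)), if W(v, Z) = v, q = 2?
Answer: -286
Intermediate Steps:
o(T) = 2 + T (o(T) = T + 2 = 2 + T)
S = -187 (S = 2 - 189 = -187)
S - W(x, G(1)) = -187 - 1*99 = -187 - 99 = -286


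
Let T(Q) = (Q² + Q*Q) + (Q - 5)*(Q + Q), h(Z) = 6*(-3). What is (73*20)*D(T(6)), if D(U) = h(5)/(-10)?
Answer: 2628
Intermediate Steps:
h(Z) = -18
T(Q) = 2*Q² + 2*Q*(-5 + Q) (T(Q) = (Q² + Q²) + (-5 + Q)*(2*Q) = 2*Q² + 2*Q*(-5 + Q))
D(U) = 9/5 (D(U) = -18/(-10) = -18*(-⅒) = 9/5)
(73*20)*D(T(6)) = (73*20)*(9/5) = 1460*(9/5) = 2628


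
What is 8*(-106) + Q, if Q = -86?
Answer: -934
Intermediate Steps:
8*(-106) + Q = 8*(-106) - 86 = -848 - 86 = -934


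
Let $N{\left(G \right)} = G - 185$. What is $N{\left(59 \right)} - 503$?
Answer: $-629$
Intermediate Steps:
$N{\left(G \right)} = -185 + G$
$N{\left(59 \right)} - 503 = \left(-185 + 59\right) - 503 = -126 - 503 = -629$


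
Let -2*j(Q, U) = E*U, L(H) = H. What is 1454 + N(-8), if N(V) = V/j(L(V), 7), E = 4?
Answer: 10182/7 ≈ 1454.6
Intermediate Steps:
j(Q, U) = -2*U
N(V) = -V/14 (N(V) = V/((-2*7)) = V/(-14) = V*(-1/14) = -V/14)
1454 + N(-8) = 1454 - 1/14*(-8) = 1454 + 4/7 = 10182/7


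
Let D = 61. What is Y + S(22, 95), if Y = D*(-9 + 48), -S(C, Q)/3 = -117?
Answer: 2730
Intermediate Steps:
S(C, Q) = 351 (S(C, Q) = -3*(-117) = 351)
Y = 2379 (Y = 61*(-9 + 48) = 61*39 = 2379)
Y + S(22, 95) = 2379 + 351 = 2730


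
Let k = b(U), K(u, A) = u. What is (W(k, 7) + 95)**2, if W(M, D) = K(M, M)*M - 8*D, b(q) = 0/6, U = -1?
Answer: 1521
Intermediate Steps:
b(q) = 0 (b(q) = 0*(1/6) = 0)
k = 0
W(M, D) = M**2 - 8*D (W(M, D) = M*M - 8*D = M**2 - 8*D)
(W(k, 7) + 95)**2 = ((0**2 - 8*7) + 95)**2 = ((0 - 56) + 95)**2 = (-56 + 95)**2 = 39**2 = 1521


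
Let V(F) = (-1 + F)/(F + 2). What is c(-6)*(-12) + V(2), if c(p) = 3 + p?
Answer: 145/4 ≈ 36.250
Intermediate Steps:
V(F) = (-1 + F)/(2 + F)
c(-6)*(-12) + V(2) = (3 - 6)*(-12) + (-1 + 2)/(2 + 2) = -3*(-12) + 1/4 = 36 + (1/4)*1 = 36 + 1/4 = 145/4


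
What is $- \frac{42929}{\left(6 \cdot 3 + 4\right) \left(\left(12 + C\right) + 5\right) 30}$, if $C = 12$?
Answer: $- \frac{42929}{19140} \approx -2.2429$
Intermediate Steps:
$- \frac{42929}{\left(6 \cdot 3 + 4\right) \left(\left(12 + C\right) + 5\right) 30} = - \frac{42929}{\left(6 \cdot 3 + 4\right) \left(\left(12 + 12\right) + 5\right) 30} = - \frac{42929}{\left(18 + 4\right) \left(24 + 5\right) 30} = - \frac{42929}{22 \cdot 29 \cdot 30} = - \frac{42929}{638 \cdot 30} = - \frac{42929}{19140}$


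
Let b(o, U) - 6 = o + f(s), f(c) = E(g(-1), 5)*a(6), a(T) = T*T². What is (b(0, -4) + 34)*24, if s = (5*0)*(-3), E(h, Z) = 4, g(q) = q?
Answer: 21696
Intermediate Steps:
a(T) = T³
s = 0 (s = 0*(-3) = 0)
f(c) = 864 (f(c) = 4*6³ = 4*216 = 864)
b(o, U) = 870 + o (b(o, U) = 6 + (o + 864) = 6 + (864 + o) = 870 + o)
(b(0, -4) + 34)*24 = ((870 + 0) + 34)*24 = (870 + 34)*24 = 904*24 = 21696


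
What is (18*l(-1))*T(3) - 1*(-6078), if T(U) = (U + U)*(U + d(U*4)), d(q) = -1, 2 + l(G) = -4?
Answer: 4782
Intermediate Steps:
l(G) = -6 (l(G) = -2 - 4 = -6)
T(U) = 2*U*(-1 + U) (T(U) = (U + U)*(U - 1) = (2*U)*(-1 + U) = 2*U*(-1 + U))
(18*l(-1))*T(3) - 1*(-6078) = (18*(-6))*(2*3*(-1 + 3)) - 1*(-6078) = -216*3*2 + 6078 = -108*12 + 6078 = -1296 + 6078 = 4782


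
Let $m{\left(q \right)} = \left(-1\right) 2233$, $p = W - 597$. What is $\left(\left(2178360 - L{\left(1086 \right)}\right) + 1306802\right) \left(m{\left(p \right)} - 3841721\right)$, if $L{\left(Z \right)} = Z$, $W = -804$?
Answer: $-13392627876504$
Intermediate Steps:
$p = -1401$ ($p = -804 - 597 = -1401$)
$m{\left(q \right)} = -2233$
$\left(\left(2178360 - L{\left(1086 \right)}\right) + 1306802\right) \left(m{\left(p \right)} - 3841721\right) = \left(\left(2178360 - 1086\right) + 1306802\right) \left(-2233 - 3841721\right) = \left(\left(2178360 - 1086\right) + 1306802\right) \left(-3843954\right) = \left(2177274 + 1306802\right) \left(-3843954\right) = 3484076 \left(-3843954\right) = -13392627876504$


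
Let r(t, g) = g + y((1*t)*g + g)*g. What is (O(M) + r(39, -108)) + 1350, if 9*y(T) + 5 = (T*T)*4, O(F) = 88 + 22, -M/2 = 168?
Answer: -895793788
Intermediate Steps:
M = -336 (M = -2*168 = -336)
O(F) = 110
y(T) = -5/9 + 4*T²/9 (y(T) = -5/9 + ((T*T)*4)/9 = -5/9 + (T²*4)/9 = -5/9 + (4*T²)/9 = -5/9 + 4*T²/9)
r(t, g) = g + g*(-5/9 + 4*(g + g*t)²/9) (r(t, g) = g + (-5/9 + 4*((1*t)*g + g)²/9)*g = g + (-5/9 + 4*(t*g + g)²/9)*g = g + (-5/9 + 4*(g*t + g)²/9)*g = g + (-5/9 + 4*(g + g*t)²/9)*g = g + g*(-5/9 + 4*(g + g*t)²/9))
(O(M) + r(39, -108)) + 1350 = (110 + (4/9)*(-108)*(1 + (-108)²*(1 + 39)²)) + 1350 = (110 + (4/9)*(-108)*(1 + 11664*40²)) + 1350 = (110 + (4/9)*(-108)*(1 + 11664*1600)) + 1350 = (110 + (4/9)*(-108)*(1 + 18662400)) + 1350 = (110 + (4/9)*(-108)*18662401) + 1350 = (110 - 895795248) + 1350 = -895795138 + 1350 = -895793788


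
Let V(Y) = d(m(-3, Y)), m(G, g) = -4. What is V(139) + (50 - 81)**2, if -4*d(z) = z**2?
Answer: 957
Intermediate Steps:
d(z) = -z**2/4
V(Y) = -4 (V(Y) = -1/4*(-4)**2 = -1/4*16 = -4)
V(139) + (50 - 81)**2 = -4 + (50 - 81)**2 = -4 + (-31)**2 = -4 + 961 = 957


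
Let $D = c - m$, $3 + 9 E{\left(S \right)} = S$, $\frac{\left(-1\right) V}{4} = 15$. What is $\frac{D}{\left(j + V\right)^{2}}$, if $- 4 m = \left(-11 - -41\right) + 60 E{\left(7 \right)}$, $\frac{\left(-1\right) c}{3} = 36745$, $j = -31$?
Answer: $- \frac{94475}{7098} \approx -13.31$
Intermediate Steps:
$V = -60$ ($V = \left(-4\right) 15 = -60$)
$c = -110235$ ($c = \left(-3\right) 36745 = -110235$)
$E{\left(S \right)} = - \frac{1}{3} + \frac{S}{9}$
$m = - \frac{85}{6}$ ($m = - \frac{\left(-11 - -41\right) + 60 \left(- \frac{1}{3} + \frac{1}{9} \cdot 7\right)}{4} = - \frac{\left(-11 + 41\right) + 60 \left(- \frac{1}{3} + \frac{7}{9}\right)}{4} = - \frac{30 + 60 \cdot \frac{4}{9}}{4} = - \frac{30 + \frac{80}{3}}{4} = \left(- \frac{1}{4}\right) \frac{170}{3} = - \frac{85}{6} \approx -14.167$)
$D = - \frac{661325}{6}$ ($D = -110235 - - \frac{85}{6} = -110235 + \frac{85}{6} = - \frac{661325}{6} \approx -1.1022 \cdot 10^{5}$)
$\frac{D}{\left(j + V\right)^{2}} = - \frac{661325}{6 \left(-31 - 60\right)^{2}} = - \frac{661325}{6 \left(-91\right)^{2}} = - \frac{661325}{6 \cdot 8281} = \left(- \frac{661325}{6}\right) \frac{1}{8281} = - \frac{94475}{7098}$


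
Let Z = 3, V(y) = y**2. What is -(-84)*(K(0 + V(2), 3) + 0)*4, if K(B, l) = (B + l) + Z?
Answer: 3360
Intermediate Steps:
K(B, l) = 3 + B + l (K(B, l) = (B + l) + 3 = 3 + B + l)
-(-84)*(K(0 + V(2), 3) + 0)*4 = -(-84)*((3 + (0 + 2**2) + 3) + 0)*4 = -(-84)*((3 + (0 + 4) + 3) + 0)*4 = -(-84)*((3 + 4 + 3) + 0)*4 = -(-84)*(10 + 0)*4 = -(-84)*10*4 = -21*(-40)*4 = 840*4 = 3360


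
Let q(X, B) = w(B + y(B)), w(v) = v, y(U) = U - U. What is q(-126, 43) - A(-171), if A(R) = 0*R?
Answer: 43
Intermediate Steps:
y(U) = 0
A(R) = 0
q(X, B) = B (q(X, B) = B + 0 = B)
q(-126, 43) - A(-171) = 43 - 1*0 = 43 + 0 = 43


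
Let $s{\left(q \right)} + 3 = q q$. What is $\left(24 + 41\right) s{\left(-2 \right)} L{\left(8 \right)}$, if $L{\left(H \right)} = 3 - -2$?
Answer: $325$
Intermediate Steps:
$L{\left(H \right)} = 5$ ($L{\left(H \right)} = 3 + 2 = 5$)
$s{\left(q \right)} = -3 + q^{2}$ ($s{\left(q \right)} = -3 + q q = -3 + q^{2}$)
$\left(24 + 41\right) s{\left(-2 \right)} L{\left(8 \right)} = \left(24 + 41\right) \left(-3 + \left(-2\right)^{2}\right) 5 = 65 \left(-3 + 4\right) 5 = 65 \cdot 1 \cdot 5 = 65 \cdot 5 = 325$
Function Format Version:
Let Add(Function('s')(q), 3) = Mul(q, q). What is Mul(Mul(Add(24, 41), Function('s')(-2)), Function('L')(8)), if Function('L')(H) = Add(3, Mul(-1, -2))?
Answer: 325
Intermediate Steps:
Function('L')(H) = 5 (Function('L')(H) = Add(3, 2) = 5)
Function('s')(q) = Add(-3, Pow(q, 2)) (Function('s')(q) = Add(-3, Mul(q, q)) = Add(-3, Pow(q, 2)))
Mul(Mul(Add(24, 41), Function('s')(-2)), Function('L')(8)) = Mul(Mul(Add(24, 41), Add(-3, Pow(-2, 2))), 5) = Mul(Mul(65, Add(-3, 4)), 5) = Mul(Mul(65, 1), 5) = Mul(65, 5) = 325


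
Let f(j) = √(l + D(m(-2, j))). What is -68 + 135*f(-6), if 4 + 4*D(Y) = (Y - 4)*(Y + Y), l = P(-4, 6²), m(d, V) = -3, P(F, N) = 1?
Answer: -68 + 135*√42/2 ≈ 369.45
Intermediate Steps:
l = 1
D(Y) = -1 + Y*(-4 + Y)/2 (D(Y) = -1 + ((Y - 4)*(Y + Y))/4 = -1 + ((-4 + Y)*(2*Y))/4 = -1 + (2*Y*(-4 + Y))/4 = -1 + Y*(-4 + Y)/2)
f(j) = √42/2 (f(j) = √(1 + (-1 + (½)*(-3)² - 2*(-3))) = √(1 + (-1 + (½)*9 + 6)) = √(1 + (-1 + 9/2 + 6)) = √(1 + 19/2) = √(21/2) = √42/2)
-68 + 135*f(-6) = -68 + 135*(√42/2) = -68 + 135*√42/2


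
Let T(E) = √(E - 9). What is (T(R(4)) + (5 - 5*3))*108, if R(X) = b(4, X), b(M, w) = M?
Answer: -1080 + 108*I*√5 ≈ -1080.0 + 241.5*I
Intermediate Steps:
R(X) = 4
T(E) = √(-9 + E)
(T(R(4)) + (5 - 5*3))*108 = (√(-9 + 4) + (5 - 5*3))*108 = (√(-5) + (5 - 15))*108 = (I*√5 - 10)*108 = (-10 + I*√5)*108 = -1080 + 108*I*√5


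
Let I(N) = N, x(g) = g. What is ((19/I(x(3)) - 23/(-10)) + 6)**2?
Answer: 192721/900 ≈ 214.13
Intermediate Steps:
((19/I(x(3)) - 23/(-10)) + 6)**2 = ((19/3 - 23/(-10)) + 6)**2 = ((19*(1/3) - 23*(-1/10)) + 6)**2 = ((19/3 + 23/10) + 6)**2 = (259/30 + 6)**2 = (439/30)**2 = 192721/900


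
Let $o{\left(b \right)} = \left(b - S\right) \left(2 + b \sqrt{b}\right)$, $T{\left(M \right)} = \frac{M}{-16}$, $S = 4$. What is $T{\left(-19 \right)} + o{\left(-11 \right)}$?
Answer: $- \frac{461}{16} + 165 i \sqrt{11} \approx -28.813 + 547.24 i$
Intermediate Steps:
$T{\left(M \right)} = - \frac{M}{16}$ ($T{\left(M \right)} = M \left(- \frac{1}{16}\right) = - \frac{M}{16}$)
$o{\left(b \right)} = \left(-4 + b\right) \left(2 + b^{\frac{3}{2}}\right)$ ($o{\left(b \right)} = \left(b - 4\right) \left(2 + b \sqrt{b}\right) = \left(b - 4\right) \left(2 + b^{\frac{3}{2}}\right) = \left(-4 + b\right) \left(2 + b^{\frac{3}{2}}\right)$)
$T{\left(-19 \right)} + o{\left(-11 \right)} = \left(- \frac{1}{16}\right) \left(-19\right) + \left(-8 + \left(-11\right)^{\frac{5}{2}} - 4 \left(-11\right)^{\frac{3}{2}} + 2 \left(-11\right)\right) = \frac{19}{16} - \left(30 - 121 i \sqrt{11} + 4 \left(-11\right) i \sqrt{11}\right) = \frac{19}{16} + \left(-8 + 121 i \sqrt{11} + 44 i \sqrt{11} - 22\right) = \frac{19}{16} - \left(30 - 165 i \sqrt{11}\right) = - \frac{461}{16} + 165 i \sqrt{11}$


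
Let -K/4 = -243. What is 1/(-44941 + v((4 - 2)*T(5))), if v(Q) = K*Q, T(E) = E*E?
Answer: 1/3659 ≈ 0.00027330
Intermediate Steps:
K = 972 (K = -4*(-243) = 972)
T(E) = E²
v(Q) = 972*Q
1/(-44941 + v((4 - 2)*T(5))) = 1/(-44941 + 972*((4 - 2)*5²)) = 1/(-44941 + 972*(2*25)) = 1/(-44941 + 972*50) = 1/(-44941 + 48600) = 1/3659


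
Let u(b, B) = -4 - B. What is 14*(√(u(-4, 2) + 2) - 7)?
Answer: -98 + 28*I ≈ -98.0 + 28.0*I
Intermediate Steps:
14*(√(u(-4, 2) + 2) - 7) = 14*(√((-4 - 1*2) + 2) - 7) = 14*(√((-4 - 2) + 2) - 7) = 14*(√(-6 + 2) - 7) = 14*(√(-4) - 7) = 14*(2*I - 7) = 14*(-7 + 2*I) = -98 + 28*I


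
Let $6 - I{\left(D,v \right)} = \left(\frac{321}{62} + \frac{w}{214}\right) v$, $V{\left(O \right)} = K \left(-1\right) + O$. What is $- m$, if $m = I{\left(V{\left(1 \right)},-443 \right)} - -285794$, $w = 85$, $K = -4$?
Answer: $- \frac{956190113}{3317} \approx -2.8827 \cdot 10^{5}$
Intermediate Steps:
$V{\left(O \right)} = 4 + O$ ($V{\left(O \right)} = \left(-4\right) \left(-1\right) + O = 4 + O$)
$I{\left(D,v \right)} = 6 - \frac{18491 v}{3317}$ ($I{\left(D,v \right)} = 6 - \left(\frac{321}{62} + \frac{85}{214}\right) v = 6 - \frac{18491 v}{3317}$)
$m = \frac{956190113}{3317}$ ($m = \left(6 - - \frac{8191513}{3317}\right) - -285794 = \left(6 + \frac{8191513}{3317}\right) + 285794 = \frac{8211415}{3317} + 285794 = \frac{956190113}{3317} \approx 2.8827 \cdot 10^{5}$)
$- m = \left(-1\right) \frac{956190113}{3317} = - \frac{956190113}{3317}$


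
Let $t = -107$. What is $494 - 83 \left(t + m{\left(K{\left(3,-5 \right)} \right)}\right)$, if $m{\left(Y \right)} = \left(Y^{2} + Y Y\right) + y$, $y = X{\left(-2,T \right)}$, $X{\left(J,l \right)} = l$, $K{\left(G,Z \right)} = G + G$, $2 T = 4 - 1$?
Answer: $\frac{6549}{2} \approx 3274.5$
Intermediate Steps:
$T = \frac{3}{2}$ ($T = \frac{4 - 1}{2} = \frac{1}{2} \cdot 3 = \frac{3}{2} \approx 1.5$)
$K{\left(G,Z \right)} = 2 G$
$y = \frac{3}{2} \approx 1.5$
$m{\left(Y \right)} = \frac{3}{2} + 2 Y^{2}$ ($m{\left(Y \right)} = \left(Y^{2} + Y Y\right) + \frac{3}{2} = \left(Y^{2} + Y^{2}\right) + \frac{3}{2} = 2 Y^{2} + \frac{3}{2} = \frac{3}{2} + 2 Y^{2}$)
$494 - 83 \left(t + m{\left(K{\left(3,-5 \right)} \right)}\right) = 494 - 83 \left(-107 + \left(\frac{3}{2} + 2 \left(2 \cdot 3\right)^{2}\right)\right) = 494 - 83 \left(-107 + \left(\frac{3}{2} + 2 \cdot 6^{2}\right)\right) = 494 - 83 \left(-107 + \left(\frac{3}{2} + 2 \cdot 36\right)\right) = 494 - 83 \left(-107 + \left(\frac{3}{2} + 72\right)\right) = 494 - 83 \left(-107 + \frac{147}{2}\right) = 494 - - \frac{5561}{2} = 494 + \frac{5561}{2} = \frac{6549}{2}$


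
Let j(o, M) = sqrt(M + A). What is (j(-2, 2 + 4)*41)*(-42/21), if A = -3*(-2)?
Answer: -164*sqrt(3) ≈ -284.06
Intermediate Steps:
A = 6
j(o, M) = sqrt(6 + M) (j(o, M) = sqrt(M + 6) = sqrt(6 + M))
(j(-2, 2 + 4)*41)*(-42/21) = (sqrt(6 + (2 + 4))*41)*(-42/21) = (sqrt(6 + 6)*41)*(-42*1/21) = (sqrt(12)*41)*(-2) = ((2*sqrt(3))*41)*(-2) = (82*sqrt(3))*(-2) = -164*sqrt(3)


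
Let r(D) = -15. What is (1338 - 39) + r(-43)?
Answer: 1284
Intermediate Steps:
(1338 - 39) + r(-43) = (1338 - 39) - 15 = 1299 - 15 = 1284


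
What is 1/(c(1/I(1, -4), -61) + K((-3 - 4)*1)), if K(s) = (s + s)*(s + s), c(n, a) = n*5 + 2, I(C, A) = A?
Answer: 4/787 ≈ 0.0050826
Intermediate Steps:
c(n, a) = 2 + 5*n (c(n, a) = 5*n + 2 = 2 + 5*n)
K(s) = 4*s**2 (K(s) = (2*s)*(2*s) = 4*s**2)
1/(c(1/I(1, -4), -61) + K((-3 - 4)*1)) = 1/((2 + 5/(-4)) + 4*((-3 - 4)*1)**2) = 1/((2 + 5*(-1/4)) + 4*(-7*1)**2) = 1/((2 - 5/4) + 4*(-7)**2) = 1/(3/4 + 4*49) = 1/(3/4 + 196) = 1/(787/4) = 4/787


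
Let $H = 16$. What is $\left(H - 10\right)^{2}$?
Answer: $36$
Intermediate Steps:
$\left(H - 10\right)^{2} = \left(16 - 10\right)^{2} = 6^{2} = 36$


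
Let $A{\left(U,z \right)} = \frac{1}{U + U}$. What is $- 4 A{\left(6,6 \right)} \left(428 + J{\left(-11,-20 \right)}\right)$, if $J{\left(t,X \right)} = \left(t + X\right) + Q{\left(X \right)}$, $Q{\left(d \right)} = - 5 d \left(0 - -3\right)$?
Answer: $- \frac{697}{3} \approx -232.33$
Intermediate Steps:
$Q{\left(d \right)} = - 15 d$ ($Q{\left(d \right)} = - 5 d \left(0 + 3\right) = - 5 d 3 = - 15 d$)
$A{\left(U,z \right)} = \frac{1}{2 U}$
$J{\left(t,X \right)} = t - 14 X$ ($J{\left(t,X \right)} = \left(t + X\right) - 15 X = \left(X + t\right) - 15 X = t - 14 X$)
$- 4 A{\left(6,6 \right)} \left(428 + J{\left(-11,-20 \right)}\right) = - 4 \frac{1}{2 \cdot 6} \left(428 - -269\right) = - 4 \cdot \frac{1}{2} \cdot \frac{1}{6} \left(428 + \left(-11 + 280\right)\right) = \left(-4\right) \frac{1}{12} \left(428 + 269\right) = \left(- \frac{1}{3}\right) 697 = - \frac{697}{3}$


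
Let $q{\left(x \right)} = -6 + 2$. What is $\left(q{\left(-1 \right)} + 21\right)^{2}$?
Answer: $289$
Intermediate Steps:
$q{\left(x \right)} = -4$
$\left(q{\left(-1 \right)} + 21\right)^{2} = \left(-4 + 21\right)^{2} = 17^{2} = 289$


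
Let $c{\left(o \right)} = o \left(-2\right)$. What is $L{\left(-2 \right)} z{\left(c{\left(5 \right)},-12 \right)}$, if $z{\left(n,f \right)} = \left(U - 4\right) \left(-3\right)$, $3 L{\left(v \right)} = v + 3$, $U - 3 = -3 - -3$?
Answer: $1$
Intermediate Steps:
$U = 3$ ($U = 3 - 0 = 3 + \left(-3 + 3\right) = 3 + 0 = 3$)
$L{\left(v \right)} = 1 + \frac{v}{3}$ ($L{\left(v \right)} = \frac{v + 3}{3} = \frac{3 + v}{3} = 1 + \frac{v}{3}$)
$c{\left(o \right)} = - 2 o$
$z{\left(n,f \right)} = 3$ ($z{\left(n,f \right)} = \left(3 - 4\right) \left(-3\right) = \left(-1\right) \left(-3\right) = 3$)
$L{\left(-2 \right)} z{\left(c{\left(5 \right)},-12 \right)} = \left(1 + \frac{1}{3} \left(-2\right)\right) 3 = \left(1 - \frac{2}{3}\right) 3 = \frac{1}{3} \cdot 3 = 1$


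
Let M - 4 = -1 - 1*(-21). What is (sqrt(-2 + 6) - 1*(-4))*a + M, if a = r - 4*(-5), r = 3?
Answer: 162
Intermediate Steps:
a = 23 (a = 3 - 4*(-5) = 3 + 20 = 23)
M = 24 (M = 4 + (-1 - 1*(-21)) = 4 + (-1 + 21) = 4 + 20 = 24)
(sqrt(-2 + 6) - 1*(-4))*a + M = (sqrt(-2 + 6) - 1*(-4))*23 + 24 = (sqrt(4) + 4)*23 + 24 = (2 + 4)*23 + 24 = 6*23 + 24 = 138 + 24 = 162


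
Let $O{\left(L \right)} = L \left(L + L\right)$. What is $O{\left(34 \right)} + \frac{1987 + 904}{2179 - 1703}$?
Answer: $\frac{157629}{68} \approx 2318.1$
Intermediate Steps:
$O{\left(L \right)} = 2 L^{2}$ ($O{\left(L \right)} = L 2 L = 2 L^{2}$)
$O{\left(34 \right)} + \frac{1987 + 904}{2179 - 1703} = 2 \cdot 34^{2} + \frac{1987 + 904}{2179 - 1703} = 2 \cdot 1156 + \frac{2891}{476} = 2312 + 2891 \cdot \frac{1}{476} = 2312 + \frac{413}{68} = \frac{157629}{68}$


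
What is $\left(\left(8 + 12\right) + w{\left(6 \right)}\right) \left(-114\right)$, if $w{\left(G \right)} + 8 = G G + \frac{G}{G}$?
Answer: $-5586$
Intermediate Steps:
$w{\left(G \right)} = -7 + G^{2}$ ($w{\left(G \right)} = -8 + \left(G G + \frac{G}{G}\right) = -8 + \left(G^{2} + 1\right) = -8 + \left(1 + G^{2}\right) = -7 + G^{2}$)
$\left(\left(8 + 12\right) + w{\left(6 \right)}\right) \left(-114\right) = \left(\left(8 + 12\right) - \left(7 - 6^{2}\right)\right) \left(-114\right) = \left(20 + \left(-7 + 36\right)\right) \left(-114\right) = \left(20 + 29\right) \left(-114\right) = 49 \left(-114\right) = -5586$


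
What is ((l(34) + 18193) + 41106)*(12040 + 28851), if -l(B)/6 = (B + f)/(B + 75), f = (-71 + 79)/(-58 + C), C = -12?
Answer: 9250303504979/3815 ≈ 2.4247e+9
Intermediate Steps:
f = -4/35 (f = (-71 + 79)/(-58 - 12) = 8/(-70) = 8*(-1/70) = -4/35 ≈ -0.11429)
l(B) = -6*(-4/35 + B)/(75 + B) (l(B) = -6*(B - 4/35)/(B + 75) = -6*(-4/35 + B)/(75 + B))
((l(34) + 18193) + 41106)*(12040 + 28851) = ((6*(4 - 35*34)/(35*(75 + 34)) + 18193) + 41106)*(12040 + 28851) = (((6/35)*(4 - 1190)/109 + 18193) + 41106)*40891 = (((6/35)*(1/109)*(-1186) + 18193) + 41106)*40891 = ((-7116/3815 + 18193) + 41106)*40891 = (69399179/3815 + 41106)*40891 = (226218569/3815)*40891 = 9250303504979/3815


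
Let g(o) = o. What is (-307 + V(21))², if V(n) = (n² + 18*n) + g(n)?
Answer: 284089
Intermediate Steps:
V(n) = n² + 19*n (V(n) = (n² + 18*n) + n = n² + 19*n)
(-307 + V(21))² = (-307 + 21*(19 + 21))² = (-307 + 21*40)² = (-307 + 840)² = 533² = 284089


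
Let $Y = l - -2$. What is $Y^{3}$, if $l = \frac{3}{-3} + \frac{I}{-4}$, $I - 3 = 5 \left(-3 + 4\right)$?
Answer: $-1$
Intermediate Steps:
$I = 8$ ($I = 3 + 5 \left(-3 + 4\right) = 3 + 5 \cdot 1 = 3 + 5 = 8$)
$l = -3$ ($l = \frac{3}{-3} + \frac{8}{-4} = 3 \left(- \frac{1}{3}\right) + 8 \left(- \frac{1}{4}\right) = -1 - 2 = -3$)
$Y = -1$ ($Y = -3 - -2 = -3 + 2 = -1$)
$Y^{3} = \left(-1\right)^{3} = -1$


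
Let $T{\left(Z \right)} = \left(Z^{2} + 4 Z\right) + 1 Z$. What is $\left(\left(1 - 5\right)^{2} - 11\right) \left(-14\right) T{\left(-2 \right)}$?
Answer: $420$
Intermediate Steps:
$T{\left(Z \right)} = Z^{2} + 5 Z$ ($T{\left(Z \right)} = \left(Z^{2} + 4 Z\right) + Z = Z^{2} + 5 Z$)
$\left(\left(1 - 5\right)^{2} - 11\right) \left(-14\right) T{\left(-2 \right)} = \left(\left(1 - 5\right)^{2} - 11\right) \left(-14\right) \left(- 2 \left(5 - 2\right)\right) = \left(\left(-4\right)^{2} - 11\right) \left(-14\right) \left(\left(-2\right) 3\right) = \left(16 - 11\right) \left(-14\right) \left(-6\right) = 5 \left(-14\right) \left(-6\right) = \left(-70\right) \left(-6\right) = 420$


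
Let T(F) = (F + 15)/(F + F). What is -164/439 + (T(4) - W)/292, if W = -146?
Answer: 137989/1025504 ≈ 0.13456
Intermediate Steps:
T(F) = (15 + F)/(2*F) (T(F) = (15 + F)/((2*F)) = (15 + F)*(1/(2*F)) = (15 + F)/(2*F))
-164/439 + (T(4) - W)/292 = -164/439 + ((½)*(15 + 4)/4 - 1*(-146))/292 = -164*1/439 + ((½)*(¼)*19 + 146)*(1/292) = -164/439 + (19/8 + 146)*(1/292) = -164/439 + (1187/8)*(1/292) = -164/439 + 1187/2336 = 137989/1025504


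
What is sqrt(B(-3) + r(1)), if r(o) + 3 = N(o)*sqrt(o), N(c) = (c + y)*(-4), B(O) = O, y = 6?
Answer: I*sqrt(34) ≈ 5.8309*I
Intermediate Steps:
N(c) = -24 - 4*c (N(c) = (c + 6)*(-4) = (6 + c)*(-4) = -24 - 4*c)
r(o) = -3 + sqrt(o)*(-24 - 4*o) (r(o) = -3 + (-24 - 4*o)*sqrt(o) = -3 + sqrt(o)*(-24 - 4*o))
sqrt(B(-3) + r(1)) = sqrt(-3 + (-3 - 4*sqrt(1)*(6 + 1))) = sqrt(-3 + (-3 - 4*1*7)) = sqrt(-3 + (-3 - 28)) = sqrt(-3 - 31) = sqrt(-34) = I*sqrt(34)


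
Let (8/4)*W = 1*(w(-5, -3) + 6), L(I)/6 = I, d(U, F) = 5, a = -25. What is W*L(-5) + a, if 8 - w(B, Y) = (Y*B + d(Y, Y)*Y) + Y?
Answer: -280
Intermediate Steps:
w(B, Y) = 8 - 6*Y - B*Y (w(B, Y) = 8 - ((Y*B + 5*Y) + Y) = 8 - ((B*Y + 5*Y) + Y) = 8 - ((5*Y + B*Y) + Y) = 8 - (6*Y + B*Y) = 8 + (-6*Y - B*Y) = 8 - 6*Y - B*Y)
L(I) = 6*I
W = 17/2 (W = (1*((8 - 6*(-3) - 1*(-5)*(-3)) + 6))/2 = (1*((8 + 18 - 15) + 6))/2 = (1*(11 + 6))/2 = (1*17)/2 = (1/2)*17 = 17/2 ≈ 8.5000)
W*L(-5) + a = 17*(6*(-5))/2 - 25 = (17/2)*(-30) - 25 = -255 - 25 = -280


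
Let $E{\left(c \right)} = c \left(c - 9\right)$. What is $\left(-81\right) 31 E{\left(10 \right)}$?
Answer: $-25110$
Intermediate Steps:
$E{\left(c \right)} = c \left(-9 + c\right)$
$\left(-81\right) 31 E{\left(10 \right)} = \left(-81\right) 31 \cdot 10 \left(-9 + 10\right) = - 2511 \cdot 10 \cdot 1 = \left(-2511\right) 10 = -25110$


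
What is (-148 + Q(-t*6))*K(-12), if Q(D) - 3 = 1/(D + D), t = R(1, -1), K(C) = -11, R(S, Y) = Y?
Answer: 19129/12 ≈ 1594.1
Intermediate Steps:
t = -1
Q(D) = 3 + 1/(2*D) (Q(D) = 3 + 1/(D + D) = 3 + 1/(2*D))
(-148 + Q(-t*6))*K(-12) = (-148 + (3 + 1/(2*((-1*(-1)*6)))))*(-11) = (-148 + (3 + 1/(2*((1*6)))))*(-11) = (-148 + (3 + (1/2)/6))*(-11) = (-148 + (3 + (1/2)*(1/6)))*(-11) = (-148 + (3 + 1/12))*(-11) = (-148 + 37/12)*(-11) = -1739/12*(-11) = 19129/12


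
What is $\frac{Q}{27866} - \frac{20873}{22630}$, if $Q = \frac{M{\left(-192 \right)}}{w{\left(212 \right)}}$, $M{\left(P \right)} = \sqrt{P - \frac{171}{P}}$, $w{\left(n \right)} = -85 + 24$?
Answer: $- \frac{20873}{22630} - \frac{9 i \sqrt{151}}{13598608} \approx -0.92236 - 8.1327 \cdot 10^{-6} i$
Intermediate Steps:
$w{\left(n \right)} = -61$
$Q = - \frac{9 i \sqrt{151}}{488}$ ($Q = \frac{\sqrt{-192 - \frac{171}{-192}}}{-61} = \sqrt{-192 - - \frac{57}{64}} \left(- \frac{1}{61}\right) = \sqrt{-192 + \frac{57}{64}} \left(- \frac{1}{61}\right) = \sqrt{- \frac{12231}{64}} \left(- \frac{1}{61}\right) = \frac{9 i \sqrt{151}}{8} \left(- \frac{1}{61}\right) = - \frac{9 i \sqrt{151}}{488} \approx - 0.22663 i$)
$\frac{Q}{27866} - \frac{20873}{22630} = \frac{\left(- \frac{9}{488}\right) i \sqrt{151}}{27866} - \frac{20873}{22630} = - \frac{9 i \sqrt{151}}{488} \cdot \frac{1}{27866} - \frac{20873}{22630} = - \frac{9 i \sqrt{151}}{13598608} - \frac{20873}{22630} = - \frac{20873}{22630} - \frac{9 i \sqrt{151}}{13598608}$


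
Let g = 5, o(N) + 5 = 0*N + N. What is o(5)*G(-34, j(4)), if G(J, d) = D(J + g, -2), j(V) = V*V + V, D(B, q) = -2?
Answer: 0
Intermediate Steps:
o(N) = -5 + N (o(N) = -5 + (0*N + N) = -5 + (0 + N) = -5 + N)
j(V) = V + V² (j(V) = V² + V = V + V²)
G(J, d) = -2
o(5)*G(-34, j(4)) = (-5 + 5)*(-2) = 0*(-2) = 0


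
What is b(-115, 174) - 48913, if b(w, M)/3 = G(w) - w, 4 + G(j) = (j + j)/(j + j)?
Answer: -48577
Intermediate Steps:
G(j) = -3 (G(j) = -4 + (j + j)/(j + j) = -4 + (2*j)/((2*j)) = -4 + (2*j)*(1/(2*j)) = -4 + 1 = -3)
b(w, M) = -9 - 3*w (b(w, M) = 3*(-3 - w) = -9 - 3*w)
b(-115, 174) - 48913 = (-9 - 3*(-115)) - 48913 = (-9 + 345) - 48913 = 336 - 48913 = -48577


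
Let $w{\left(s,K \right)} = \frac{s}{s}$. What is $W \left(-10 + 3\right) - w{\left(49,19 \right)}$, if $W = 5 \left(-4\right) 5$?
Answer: $699$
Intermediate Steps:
$w{\left(s,K \right)} = 1$
$W = -100$ ($W = \left(-20\right) 5 = -100$)
$W \left(-10 + 3\right) - w{\left(49,19 \right)} = - 100 \left(-10 + 3\right) - 1 = \left(-100\right) \left(-7\right) - 1 = 700 - 1 = 699$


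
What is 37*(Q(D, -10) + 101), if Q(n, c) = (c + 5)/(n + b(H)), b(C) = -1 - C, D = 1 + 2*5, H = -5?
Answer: 11174/3 ≈ 3724.7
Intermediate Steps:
D = 11 (D = 1 + 10 = 11)
Q(n, c) = (5 + c)/(4 + n) (Q(n, c) = (c + 5)/(n + (-1 - 1*(-5))) = (5 + c)/(n + (-1 + 5)) = (5 + c)/(n + 4) = (5 + c)/(4 + n))
37*(Q(D, -10) + 101) = 37*((5 - 10)/(4 + 11) + 101) = 37*(-5/15 + 101) = 37*((1/15)*(-5) + 101) = 37*(-⅓ + 101) = 37*(302/3) = 11174/3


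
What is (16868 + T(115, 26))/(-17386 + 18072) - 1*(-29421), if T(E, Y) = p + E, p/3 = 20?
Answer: 20199849/686 ≈ 29446.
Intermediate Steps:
p = 60 (p = 3*20 = 60)
T(E, Y) = 60 + E
(16868 + T(115, 26))/(-17386 + 18072) - 1*(-29421) = (16868 + (60 + 115))/(-17386 + 18072) - 1*(-29421) = (16868 + 175)/686 + 29421 = 17043*(1/686) + 29421 = 17043/686 + 29421 = 20199849/686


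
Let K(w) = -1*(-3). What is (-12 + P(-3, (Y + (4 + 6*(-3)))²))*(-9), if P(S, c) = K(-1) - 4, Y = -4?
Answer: 117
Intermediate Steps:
K(w) = 3
P(S, c) = -1 (P(S, c) = 3 - 4 = -1)
(-12 + P(-3, (Y + (4 + 6*(-3)))²))*(-9) = (-12 - 1)*(-9) = -13*(-9) = 117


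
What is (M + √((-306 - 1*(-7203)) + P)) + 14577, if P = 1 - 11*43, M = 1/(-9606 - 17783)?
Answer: 399249452/27389 + 5*√257 ≈ 14657.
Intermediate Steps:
M = -1/27389 (M = 1/(-27389) = -1/27389 ≈ -3.6511e-5)
P = -472 (P = 1 - 473 = -472)
(M + √((-306 - 1*(-7203)) + P)) + 14577 = (-1/27389 + √((-306 - 1*(-7203)) - 472)) + 14577 = (-1/27389 + √((-306 + 7203) - 472)) + 14577 = (-1/27389 + √(6897 - 472)) + 14577 = (-1/27389 + √6425) + 14577 = (-1/27389 + 5*√257) + 14577 = 399249452/27389 + 5*√257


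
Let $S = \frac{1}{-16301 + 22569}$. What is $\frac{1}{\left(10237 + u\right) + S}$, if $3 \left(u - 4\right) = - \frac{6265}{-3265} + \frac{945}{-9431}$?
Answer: $\frac{115803362172}{1186012451815525} \approx 9.7641 \cdot 10^{-5}$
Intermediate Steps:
$u = \frac{85101274}{18475329}$ ($u = 4 + \frac{- \frac{6265}{-3265} + \frac{945}{-9431}}{3} = 4 + \frac{\left(-6265\right) \left(- \frac{1}{3265}\right) + 945 \left(- \frac{1}{9431}\right)}{3} = 4 + \frac{\frac{1253}{653} - \frac{945}{9431}}{3} = 4 + \frac{1}{3} \cdot \frac{11199958}{6158443} = 4 + \frac{11199958}{18475329} = \frac{85101274}{18475329} \approx 4.6062$)
$S = \frac{1}{6268} \approx 0.00015954$
$\frac{1}{\left(10237 + u\right) + S} = \frac{1}{\left(10237 + \frac{85101274}{18475329}\right) + \frac{1}{6268}} = \frac{1}{\frac{189217044247}{18475329} + \frac{1}{6268}} = \frac{1}{\frac{1186012451815525}{115803362172}} = \frac{115803362172}{1186012451815525}$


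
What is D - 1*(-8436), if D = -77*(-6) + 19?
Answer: 8917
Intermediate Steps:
D = 481 (D = 462 + 19 = 481)
D - 1*(-8436) = 481 - 1*(-8436) = 481 + 8436 = 8917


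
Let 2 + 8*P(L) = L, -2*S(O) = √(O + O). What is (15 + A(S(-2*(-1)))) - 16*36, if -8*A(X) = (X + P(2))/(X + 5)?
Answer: -17951/32 ≈ -560.97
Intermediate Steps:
S(O) = -√2*√O/2 (S(O) = -√(O + O)/2 = -√2*√O/2)
P(L) = -¼ + L/8
A(X) = -X/(8*(5 + X)) (A(X) = -(X + (-¼ + (⅛)*2))/(8*(X + 5)) = -(X + (-¼ + ¼))/(8*(5 + X)) = -(X + 0)/(8*(5 + X)) = -X/(8*(5 + X)))
(15 + A(S(-2*(-1)))) - 16*36 = (15 - (-√2*√(-2*(-1))/2)/(40 + 8*(-√2*√(-2*(-1))/2))) - 16*36 = (15 - (-√2*√2/2)/(40 + 8*(-√2*√2/2))) - 576 = (15 - 1*(-1)/(40 + 8*(-1))) - 576 = (15 - 1*(-1)/(40 - 8)) - 576 = (15 - 1*(-1)/32) - 576 = (15 - 1*(-1)*1/32) - 576 = (15 + 1/32) - 576 = 481/32 - 576 = -17951/32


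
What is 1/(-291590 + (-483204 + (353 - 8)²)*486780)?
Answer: -1/319215233820 ≈ -3.1327e-12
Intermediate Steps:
1/(-291590 + (-483204 + (353 - 8)²)*486780) = (1/486780)/(-291590 + (-483204 + 345²)) = (1/486780)/(-291590 + (-483204 + 119025)) = (1/486780)/(-291590 - 364179) = (1/486780)/(-655769) = -1/655769*1/486780 = -1/319215233820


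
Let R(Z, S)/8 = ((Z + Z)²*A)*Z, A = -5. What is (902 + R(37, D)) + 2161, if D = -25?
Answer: -8101417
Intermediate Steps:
R(Z, S) = -160*Z³ (R(Z, S) = 8*(((Z + Z)²*(-5))*Z) = 8*(((2*Z)²*(-5))*Z) = 8*(((4*Z²)*(-5))*Z) = 8*((-20*Z²)*Z) = 8*(-20*Z³) = -160*Z³)
(902 + R(37, D)) + 2161 = (902 - 160*37³) + 2161 = (902 - 160*50653) + 2161 = (902 - 8104480) + 2161 = -8103578 + 2161 = -8101417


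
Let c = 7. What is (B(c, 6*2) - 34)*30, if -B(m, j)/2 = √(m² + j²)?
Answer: -1020 - 60*√193 ≈ -1853.5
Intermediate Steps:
B(m, j) = -2*√(j² + m²) (B(m, j) = -2*√(m² + j²) = -2*√(j² + m²))
(B(c, 6*2) - 34)*30 = (-2*√((6*2)² + 7²) - 34)*30 = (-2*√(12² + 49) - 34)*30 = (-2*√(144 + 49) - 34)*30 = (-2*√193 - 34)*30 = (-34 - 2*√193)*30 = -1020 - 60*√193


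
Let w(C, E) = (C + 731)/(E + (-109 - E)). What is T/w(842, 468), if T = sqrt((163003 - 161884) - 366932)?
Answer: -109*I*sqrt(365813)/1573 ≈ -41.911*I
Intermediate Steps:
T = I*sqrt(365813) (T = sqrt(1119 - 366932) = sqrt(-365813) = I*sqrt(365813) ≈ 604.83*I)
w(C, E) = -731/109 - C/109 (w(C, E) = (731 + C)/(-109) = (731 + C)*(-1/109) = -731/109 - C/109)
T/w(842, 468) = (I*sqrt(365813))/(-731/109 - 1/109*842) = (I*sqrt(365813))/(-731/109 - 842/109) = (I*sqrt(365813))/(-1573/109) = (I*sqrt(365813))*(-109/1573) = -109*I*sqrt(365813)/1573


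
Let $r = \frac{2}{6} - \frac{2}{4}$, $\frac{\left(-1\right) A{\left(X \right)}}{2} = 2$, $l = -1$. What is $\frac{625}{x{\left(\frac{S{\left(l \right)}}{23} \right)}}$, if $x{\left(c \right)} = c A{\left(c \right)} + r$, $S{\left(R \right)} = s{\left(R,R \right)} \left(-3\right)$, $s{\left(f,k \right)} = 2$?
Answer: $\frac{86250}{121} \approx 712.81$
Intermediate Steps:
$A{\left(X \right)} = -4$ ($A{\left(X \right)} = \left(-2\right) 2 = -4$)
$S{\left(R \right)} = -6$ ($S{\left(R \right)} = 2 \left(-3\right) = -6$)
$r = - \frac{1}{6}$ ($r = 2 \cdot \frac{1}{6} - \frac{1}{2} = \frac{1}{3} - \frac{1}{2} = - \frac{1}{6} \approx -0.16667$)
$x{\left(c \right)} = - \frac{1}{6} - 4 c$ ($x{\left(c \right)} = c \left(-4\right) - \frac{1}{6} = - 4 c - \frac{1}{6} = - \frac{1}{6} - 4 c$)
$\frac{625}{x{\left(\frac{S{\left(l \right)}}{23} \right)}} = \frac{625}{- \frac{1}{6} - 4 \left(- \frac{6}{23}\right)} = \frac{625}{- \frac{1}{6} - 4 \left(\left(-6\right) \frac{1}{23}\right)} = \frac{625}{- \frac{1}{6} - - \frac{24}{23}} = \frac{625}{- \frac{1}{6} + \frac{24}{23}} = \frac{625}{\frac{121}{138}} = 625 \cdot \frac{138}{121} = \frac{86250}{121}$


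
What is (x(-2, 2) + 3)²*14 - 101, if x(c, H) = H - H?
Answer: 25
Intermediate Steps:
x(c, H) = 0
(x(-2, 2) + 3)²*14 - 101 = (0 + 3)²*14 - 101 = 3²*14 - 101 = 9*14 - 101 = 126 - 101 = 25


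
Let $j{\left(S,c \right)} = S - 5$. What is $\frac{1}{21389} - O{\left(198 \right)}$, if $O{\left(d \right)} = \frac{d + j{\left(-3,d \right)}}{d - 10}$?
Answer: $- \frac{2031861}{2010566} \approx -1.0106$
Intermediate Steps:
$j{\left(S,c \right)} = -5 + S$
$O{\left(d \right)} = \frac{-8 + d}{-10 + d}$ ($O{\left(d \right)} = \frac{d - 8}{d - 10} = \frac{d - 8}{-10 + d} = \frac{-8 + d}{-10 + d}$)
$\frac{1}{21389} - O{\left(198 \right)} = \frac{1}{21389} - \frac{-8 + 198}{-10 + 198} = \frac{1}{21389} - \frac{1}{188} \cdot 190 = \frac{1}{21389} - \frac{95}{94} = - \frac{2031861}{2010566}$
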